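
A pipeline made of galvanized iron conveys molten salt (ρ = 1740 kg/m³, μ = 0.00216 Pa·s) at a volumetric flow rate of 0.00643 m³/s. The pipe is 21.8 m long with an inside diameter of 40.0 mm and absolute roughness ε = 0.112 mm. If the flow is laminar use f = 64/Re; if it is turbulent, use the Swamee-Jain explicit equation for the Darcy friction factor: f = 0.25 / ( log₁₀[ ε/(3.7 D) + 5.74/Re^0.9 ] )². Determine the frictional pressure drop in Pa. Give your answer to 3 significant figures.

Cross-sectional area A = πD²/4 = π(0.04)²/4 = 0.001257 m²; mean velocity V = Q/A = 0.00643/0.001257 = 5.117 m/s.
Reynolds number Re = ρVD/μ = 1740 · 5.117 · 0.04 / 0.00216 = 1.649e+05.
Re > 4000 → turbulent. Relative roughness ε/D = 0.000112/0.04 = 0.0028. Swamee-Jain: f = 0.25/(log₁₀[0.0028/3.7 + 5.74/1.649e+05^0.9])² = 0.25/(log₁₀[0.000757 + 0.000116])² = 0.25/(-3.059)² = 0.02671.
Darcy-Weisbach: ΔP = f(L/D)(ρV²/2) = 0.02671·(21.8/0.04)·(1740·5.117²/2) = 0.02671·545·2.278e+04 = 3.316e+05 Pa.

ΔP ≈ 332000 Pa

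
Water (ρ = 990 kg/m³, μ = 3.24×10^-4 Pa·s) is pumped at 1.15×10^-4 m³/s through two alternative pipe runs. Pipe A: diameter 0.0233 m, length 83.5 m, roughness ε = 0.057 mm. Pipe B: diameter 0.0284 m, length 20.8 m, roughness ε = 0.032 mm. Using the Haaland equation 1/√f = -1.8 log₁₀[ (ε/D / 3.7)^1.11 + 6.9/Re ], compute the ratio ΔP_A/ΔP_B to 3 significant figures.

ΔP_A/ΔP_B ≈ 11.3

Pipe A: V = Q/A = 0.000115/0.0004264 = 0.2697 m/s; Re = 1.92e+04; ε/D = 0.00245; Haaland → f = 0.03045; ΔP_A = f(L/D)(ρV²/2) = 3929 Pa.
Pipe B: V = Q/A = 0.000115/0.0006335 = 0.1815 m/s; Re = 1.575e+04; ε/D = 0.00113; Haaland → f = 0.02923; ΔP_B = f(L/D)(ρV²/2) = 349.2 Pa.
ΔP_A/ΔP_B = 3929/349.2 = 11.3.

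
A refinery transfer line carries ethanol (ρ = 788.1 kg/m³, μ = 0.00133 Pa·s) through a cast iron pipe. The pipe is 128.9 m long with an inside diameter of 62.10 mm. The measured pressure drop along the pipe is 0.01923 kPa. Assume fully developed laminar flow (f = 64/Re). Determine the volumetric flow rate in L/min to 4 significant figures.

For laminar flow, f = 64/Re with Re = ρVD/μ, so Darcy-Weisbach reduces to ΔP = 32μLV/D². Solving for V: V = ΔP·D²/(32μL) = 19.23·(0.0621)²/(32·0.00133·128.9) = 0.01352 m/s.
Check: Re = ρVD/μ = 788.1·0.01352·0.0621/0.00133 = 497.4 < 2300, so the laminar assumption holds.
Q = V·A = 0.01352·(π/4·0.0621²) = 4.094e-05 m³/s = 2.457 L/min.

Q ≈ 2.457 L/min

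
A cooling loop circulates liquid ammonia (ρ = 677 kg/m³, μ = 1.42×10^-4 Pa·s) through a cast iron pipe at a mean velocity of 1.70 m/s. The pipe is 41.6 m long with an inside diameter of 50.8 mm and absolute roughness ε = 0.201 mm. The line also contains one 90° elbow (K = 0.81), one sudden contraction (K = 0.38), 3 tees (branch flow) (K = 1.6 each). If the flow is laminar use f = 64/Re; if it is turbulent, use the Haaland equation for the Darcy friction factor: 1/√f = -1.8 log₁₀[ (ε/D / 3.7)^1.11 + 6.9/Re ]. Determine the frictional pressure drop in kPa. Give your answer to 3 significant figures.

Reynolds number Re = ρVD/μ = 677 · 1.7 · 0.0508 / 0.000142 = 4.117e+05.
Re > 4000 → turbulent. Relative roughness ε/D = 0.000201/0.0508 = 0.00396. Haaland: 1/√f = -1.8 log₁₀[(0.00396/3.7)^1.11 + 6.9/4.117e+05] = -1.8 log₁₀[0.000504 + 1.68e-05] = 5.91, so f = 0.02863.
Total minor-loss coefficient ΣK = 1·0.81 + 1·0.38 + 3·1.6 = 5.99.
ΔP = [f·L/D + ΣK]·(ρV²/2) = [0.02863·41.6/0.0508 + 5.99]·(677·1.7²/2) = [23.44 + 5.99]·978.3 = 2.879e+04 Pa.
ΔP = 2.879e+04 Pa = 28.8 kPa.

ΔP ≈ 28.8 kPa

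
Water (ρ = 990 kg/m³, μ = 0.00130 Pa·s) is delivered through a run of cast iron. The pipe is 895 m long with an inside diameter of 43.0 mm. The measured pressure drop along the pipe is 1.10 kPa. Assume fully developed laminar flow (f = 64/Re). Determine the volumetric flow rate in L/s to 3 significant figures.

Q ≈ 0.0793 L/s

For laminar flow, f = 64/Re with Re = ρVD/μ, so Darcy-Weisbach reduces to ΔP = 32μLV/D². Solving for V: V = ΔP·D²/(32μL) = 1100·(0.043)²/(32·0.0013·895) = 0.05463 m/s.
Check: Re = ρVD/μ = 990·0.05463·0.043/0.0013 = 1789 < 2300, so the laminar assumption holds.
Q = V·A = 0.05463·(π/4·0.043²) = 7.933e-05 m³/s = 0.0793 L/s.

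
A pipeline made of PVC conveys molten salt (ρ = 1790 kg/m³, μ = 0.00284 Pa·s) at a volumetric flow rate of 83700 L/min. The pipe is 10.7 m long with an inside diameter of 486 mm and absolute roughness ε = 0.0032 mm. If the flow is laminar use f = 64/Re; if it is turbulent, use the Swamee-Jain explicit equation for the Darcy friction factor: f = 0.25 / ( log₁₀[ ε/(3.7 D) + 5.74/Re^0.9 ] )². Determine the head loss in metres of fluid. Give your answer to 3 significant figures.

Q = 83700 L/min = 83700/60000 = 1.395 m³/s.
Cross-sectional area A = πD²/4 = π(0.486)²/4 = 0.1855 m²; mean velocity V = Q/A = 1.395/0.1855 = 7.52 m/s.
Reynolds number Re = ρVD/μ = 1790 · 7.52 · 0.486 / 0.00284 = 2.303e+06.
Re > 4000 → turbulent. Relative roughness ε/D = 3.2e-06/0.486 = 6.58e-06. Swamee-Jain: f = 0.25/(log₁₀[6.58e-06/3.7 + 5.74/2.303e+06^0.9])² = 0.25/(log₁₀[1.78e-06 + 1.08e-05])² = 0.25/(-4.901)² = 0.01041.
Darcy-Weisbach: ΔP = f(L/D)(ρV²/2) = 0.01041·(10.7/0.486)·(1790·7.52²/2) = 0.01041·22.02·5.061e+04 = 1.16e+04 Pa.
Head loss h_f = ΔP/(ρg) = 1.16e+04/(1790·9.81) = 0.660 m.

h_f ≈ 0.660 m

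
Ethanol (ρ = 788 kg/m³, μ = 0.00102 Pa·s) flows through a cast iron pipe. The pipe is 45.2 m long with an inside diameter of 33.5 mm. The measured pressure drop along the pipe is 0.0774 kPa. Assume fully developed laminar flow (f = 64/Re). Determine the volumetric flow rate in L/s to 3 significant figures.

Q ≈ 0.0519 L/s

For laminar flow, f = 64/Re with Re = ρVD/μ, so Darcy-Weisbach reduces to ΔP = 32μLV/D². Solving for V: V = ΔP·D²/(32μL) = 77.4·(0.0335)²/(32·0.00102·45.2) = 0.05888 m/s.
Check: Re = ρVD/μ = 788·0.05888·0.0335/0.00102 = 1524 < 2300, so the laminar assumption holds.
Q = V·A = 0.05888·(π/4·0.0335²) = 5.189e-05 m³/s = 0.0519 L/s.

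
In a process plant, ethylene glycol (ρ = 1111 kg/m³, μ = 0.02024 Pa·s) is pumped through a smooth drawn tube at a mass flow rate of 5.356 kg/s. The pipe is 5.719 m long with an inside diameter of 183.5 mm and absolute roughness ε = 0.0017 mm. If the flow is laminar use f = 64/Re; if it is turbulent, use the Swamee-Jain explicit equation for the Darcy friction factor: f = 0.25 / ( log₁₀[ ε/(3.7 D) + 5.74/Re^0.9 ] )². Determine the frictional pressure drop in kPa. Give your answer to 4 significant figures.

ΔP ≈ 0.02005 kPa

A = πD²/4 = π(0.1835)²/4 = 0.02645 m²; mean velocity V = ṁ/(ρA) = 5.356/(1111 · 0.02645) = 0.1823 m/s.
Reynolds number Re = ρVD/μ = 1111 · 0.1823 · 0.1835 / 0.0202 = 1836.
Re < 2300 → laminar flow, so f = 64/Re = 64/1836 = 0.03486 (the turbulent correlation is not needed).
Darcy-Weisbach: ΔP = f(L/D)(ρV²/2) = 0.03486·(5.719/0.1835)·(1111·0.1823²/2) = 0.03486·31.17·18.46 = 20.05 Pa.
ΔP = 20.05 Pa = 0.02005 kPa.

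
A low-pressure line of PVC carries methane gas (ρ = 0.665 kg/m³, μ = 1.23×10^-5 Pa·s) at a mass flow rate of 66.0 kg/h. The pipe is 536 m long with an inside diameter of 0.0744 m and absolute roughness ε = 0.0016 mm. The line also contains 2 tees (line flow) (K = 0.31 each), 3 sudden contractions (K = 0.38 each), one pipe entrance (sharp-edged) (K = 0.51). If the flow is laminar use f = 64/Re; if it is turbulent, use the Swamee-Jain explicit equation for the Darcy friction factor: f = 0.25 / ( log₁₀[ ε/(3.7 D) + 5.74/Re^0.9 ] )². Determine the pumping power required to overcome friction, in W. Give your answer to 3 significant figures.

P ≈ 65.5 W

ṁ = 66.0 kg/h = 66.0/3600 = 0.01833 kg/s.
A = πD²/4 = π(0.0744)²/4 = 0.004347 m²; mean velocity V = ṁ/(ρA) = 0.01833/(0.665 · 0.004347) = 6.341 m/s.
Reynolds number Re = ρVD/μ = 0.665 · 6.341 · 0.0744 / 1.23e-05 = 2.551e+04.
Re > 4000 → turbulent. Relative roughness ε/D = 1.6e-06/0.0744 = 2.15e-05. Swamee-Jain: f = 0.25/(log₁₀[2.15e-05/3.7 + 5.74/2.551e+04^0.9])² = 0.25/(log₁₀[5.81e-06 + 0.000621])² = 0.25/(-3.203)² = 0.02437.
Total minor-loss coefficient ΣK = 2·0.31 + 3·0.38 + 1·0.51 = 2.27.
ΔP = [f·L/D + ΣK]·(ρV²/2) = [0.02437·536/0.0744 + 2.27]·(0.665·6.341²/2) = [175.6 + 2.27]·13.37 = 2378 Pa.
Q = ṁ/ρ = 0.01833/0.665 = 0.02757 m³/s.
Pumping power P = QΔP = 0.02757·2378 = 65.55 W = 65.5 W.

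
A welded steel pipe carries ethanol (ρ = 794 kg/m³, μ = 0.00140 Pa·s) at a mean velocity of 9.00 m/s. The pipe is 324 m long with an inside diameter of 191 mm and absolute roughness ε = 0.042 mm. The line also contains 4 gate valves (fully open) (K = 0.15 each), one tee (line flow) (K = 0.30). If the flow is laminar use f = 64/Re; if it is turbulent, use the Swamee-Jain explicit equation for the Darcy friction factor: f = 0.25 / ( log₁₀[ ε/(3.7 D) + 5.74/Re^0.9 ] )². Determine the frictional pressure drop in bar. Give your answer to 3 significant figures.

ΔP ≈ 8.47 bar

Reynolds number Re = ρVD/μ = 794 · 9 · 0.191 / 0.0014 = 9.749e+05.
Re > 4000 → turbulent. Relative roughness ε/D = 4.2e-05/0.191 = 0.00022. Swamee-Jain: f = 0.25/(log₁₀[0.00022/3.7 + 5.74/9.749e+05^0.9])² = 0.25/(log₁₀[5.94e-05 + 2.34e-05])² = 0.25/(-4.082)² = 0.015.
Total minor-loss coefficient ΣK = 4·0.15 + 1·0.3 = 0.9.
ΔP = [f·L/D + ΣK]·(ρV²/2) = [0.015·324/0.191 + 0.9]·(794·9²/2) = [25.45 + 0.9]·3.216e+04 = 8.474e+05 Pa.
ΔP = 8.474e+05 Pa = 8.47 bar.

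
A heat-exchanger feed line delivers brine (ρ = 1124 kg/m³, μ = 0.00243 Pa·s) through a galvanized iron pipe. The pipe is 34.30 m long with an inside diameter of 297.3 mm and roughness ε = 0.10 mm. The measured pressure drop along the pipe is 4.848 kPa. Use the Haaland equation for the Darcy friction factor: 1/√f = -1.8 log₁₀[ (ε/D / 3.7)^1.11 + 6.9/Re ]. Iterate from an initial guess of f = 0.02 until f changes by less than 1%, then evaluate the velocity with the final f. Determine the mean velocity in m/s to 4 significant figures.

Rearranging Darcy-Weisbach: V = √(2·ΔP·D/(f·L·ρ)). With ε/D = 0.0001/0.2973 = 0.000336, iterate starting from f = 0.02:
  f = 0.02 → V = √(2·4848·0.2973/(0.02·34.3·1124)) = 1.934 m/s; Re = ρVD/μ = 2.659e+05; f → 0.01723
  f = 0.01723 → V = 2.083 m/s; Re = 2.864e+05; f → 0.01712
Converged (Δf/f < 1%). With the final f = 0.01712: V = √(2·4848·0.2973/(0.01712·34.3·1124)) = 2.09 m/s.

V ≈ 2.090 m/s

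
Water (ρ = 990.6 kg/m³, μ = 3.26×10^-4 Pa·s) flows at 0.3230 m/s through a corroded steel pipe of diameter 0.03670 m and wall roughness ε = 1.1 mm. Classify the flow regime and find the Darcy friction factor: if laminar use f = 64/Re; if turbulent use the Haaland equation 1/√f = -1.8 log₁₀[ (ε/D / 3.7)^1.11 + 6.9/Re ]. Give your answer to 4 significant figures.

f ≈ 0.05812

Re = ρVD/μ = 990.6·0.323·0.0367/0.000326 = 3.602e+04.
Re > 4000 → turbulent. ε/D = 0.0011/0.0367 = 0.03; Haaland: 1/√f = -1.8 log₁₀[0.00477 + 0.000192] = 4.148, so f = 0.05812.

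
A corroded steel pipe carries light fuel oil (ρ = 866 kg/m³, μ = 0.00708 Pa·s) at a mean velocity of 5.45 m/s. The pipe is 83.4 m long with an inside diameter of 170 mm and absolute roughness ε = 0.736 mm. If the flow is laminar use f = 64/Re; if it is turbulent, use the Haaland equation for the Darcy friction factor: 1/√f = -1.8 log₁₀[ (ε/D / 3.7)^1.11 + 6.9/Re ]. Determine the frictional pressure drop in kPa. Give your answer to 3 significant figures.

Reynolds number Re = ρVD/μ = 866 · 5.45 · 0.17 / 0.00708 = 1.133e+05.
Re > 4000 → turbulent. Relative roughness ε/D = 0.000736/0.17 = 0.00433. Haaland: 1/√f = -1.8 log₁₀[(0.00433/3.7)^1.11 + 6.9/1.133e+05] = -1.8 log₁₀[0.000557 + 6.09e-05] = 5.777, so f = 0.02997.
Darcy-Weisbach: ΔP = f(L/D)(ρV²/2) = 0.02997·(83.4/0.17)·(866·5.45²/2) = 0.02997·490.6·1.286e+04 = 1.891e+05 Pa.
ΔP = 1.891e+05 Pa = 189 kPa.

ΔP ≈ 189 kPa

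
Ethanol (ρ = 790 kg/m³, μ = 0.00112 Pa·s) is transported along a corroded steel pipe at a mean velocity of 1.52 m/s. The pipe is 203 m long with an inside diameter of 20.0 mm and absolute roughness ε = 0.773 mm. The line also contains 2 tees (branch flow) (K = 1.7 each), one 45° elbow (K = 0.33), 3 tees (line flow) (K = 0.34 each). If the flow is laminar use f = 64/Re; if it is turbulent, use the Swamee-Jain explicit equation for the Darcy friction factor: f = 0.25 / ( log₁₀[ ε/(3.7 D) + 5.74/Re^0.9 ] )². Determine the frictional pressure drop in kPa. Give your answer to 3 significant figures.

ΔP ≈ 612 kPa

Reynolds number Re = ρVD/μ = 790 · 1.52 · 0.02 / 0.00112 = 2.144e+04.
Re > 4000 → turbulent. Relative roughness ε/D = 0.000773/0.02 = 0.0387. Swamee-Jain: f = 0.25/(log₁₀[0.0387/3.7 + 5.74/2.144e+04^0.9])² = 0.25/(log₁₀[0.0104 + 0.000726])² = 0.25/(-1.952)² = 0.06562.
Total minor-loss coefficient ΣK = 2·1.7 + 1·0.33 + 3·0.34 = 4.75.
ΔP = [f·L/D + ΣK]·(ρV²/2) = [0.06562·203/0.02 + 4.75]·(790·1.52²/2) = [666 + 4.75]·912.6 = 6.122e+05 Pa.
ΔP = 6.122e+05 Pa = 612 kPa.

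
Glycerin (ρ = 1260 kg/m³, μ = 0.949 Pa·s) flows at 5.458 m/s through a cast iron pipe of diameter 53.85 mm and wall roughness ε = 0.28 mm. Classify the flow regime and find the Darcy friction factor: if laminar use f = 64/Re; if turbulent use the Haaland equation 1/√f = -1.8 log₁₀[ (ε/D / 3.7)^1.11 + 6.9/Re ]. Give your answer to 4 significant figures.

f ≈ 0.1640

Re = ρVD/μ = 1260·5.458·0.05385/0.949 = 390.2.
Re < 2300 → laminar, so f = 64/Re = 0.164 (roughness is irrelevant in laminar flow).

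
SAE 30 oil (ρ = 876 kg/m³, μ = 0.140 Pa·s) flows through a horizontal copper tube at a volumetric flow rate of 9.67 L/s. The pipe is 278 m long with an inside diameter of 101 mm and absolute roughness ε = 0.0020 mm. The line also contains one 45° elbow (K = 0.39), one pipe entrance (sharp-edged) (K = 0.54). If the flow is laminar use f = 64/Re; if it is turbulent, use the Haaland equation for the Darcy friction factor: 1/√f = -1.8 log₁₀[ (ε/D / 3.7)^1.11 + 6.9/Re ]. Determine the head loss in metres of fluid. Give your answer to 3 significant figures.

Q = 9.67 L/s = 9.67/1000 = 0.00967 m³/s.
Cross-sectional area A = πD²/4 = π(0.101)²/4 = 0.008012 m²; mean velocity V = Q/A = 0.00967/0.008012 = 1.207 m/s.
Reynolds number Re = ρVD/μ = 876 · 1.207 · 0.101 / 0.14 = 762.8.
Re < 2300 → laminar flow, so f = 64/Re = 64/762.8 = 0.08391 (the turbulent correlation is not needed).
Total minor-loss coefficient ΣK = 1·0.39 + 1·0.54 = 0.93.
ΔP = [f·L/D + ΣK]·(ρV²/2) = [0.08391·278/0.101 + 0.93]·(876·1.207²/2) = [230.9 + 0.93]·638.1 = 1.48e+05 Pa.
Head loss h_f = ΔP/(ρg) = 1.48e+05/(876·9.81) = 17.2 m.

h_f ≈ 17.2 m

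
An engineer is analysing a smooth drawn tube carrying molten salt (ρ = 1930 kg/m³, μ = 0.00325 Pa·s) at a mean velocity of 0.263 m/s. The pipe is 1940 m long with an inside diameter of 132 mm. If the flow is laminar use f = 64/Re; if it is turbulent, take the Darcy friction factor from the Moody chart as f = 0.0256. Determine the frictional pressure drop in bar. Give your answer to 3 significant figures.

Reynolds number Re = ρVD/μ = 1930 · 0.263 · 0.132 / 0.00325 = 2.062e+04.
Re > 4000 → turbulent; use the Moody-chart value f = 0.0256.
Darcy-Weisbach: ΔP = f(L/D)(ρV²/2) = 0.0256·(1940/0.132)·(1930·0.263²/2) = 0.0256·1.47e+04·66.75 = 2.511e+04 Pa.
ΔP = 2.511e+04 Pa = 0.251 bar.

ΔP ≈ 0.251 bar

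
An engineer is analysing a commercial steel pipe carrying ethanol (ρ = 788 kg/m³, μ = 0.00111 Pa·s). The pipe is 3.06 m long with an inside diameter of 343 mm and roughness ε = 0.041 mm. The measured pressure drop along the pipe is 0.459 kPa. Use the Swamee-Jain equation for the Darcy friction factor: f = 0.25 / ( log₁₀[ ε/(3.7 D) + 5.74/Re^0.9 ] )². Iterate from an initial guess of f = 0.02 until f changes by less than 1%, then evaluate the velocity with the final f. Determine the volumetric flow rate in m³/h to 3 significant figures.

Q ≈ 1010 m³/h

Rearranging Darcy-Weisbach: V = √(2·ΔP·D/(f·L·ρ)). With ε/D = 4.1e-05/0.343 = 0.00012, iterate starting from f = 0.02:
  f = 0.02 → V = √(2·459·0.343/(0.02·3.06·788)) = 2.555 m/s; Re = ρVD/μ = 6.222e+05; f → 0.01436
  f = 0.01436 → V = 3.015 m/s; Re = 7.342e+05; f → 0.01414
  f = 0.01414 → V = 3.039 m/s; Re = 7.399e+05; f → 0.01413
Converged (Δf/f < 1%). With the final f = 0.01413: V = √(2·459·0.343/(0.01413·3.06·788)) = 3.04 m/s.
Q = V·A = 3.04·(π/4·0.343²) = 0.2809 m³/s = 1010 m³/h.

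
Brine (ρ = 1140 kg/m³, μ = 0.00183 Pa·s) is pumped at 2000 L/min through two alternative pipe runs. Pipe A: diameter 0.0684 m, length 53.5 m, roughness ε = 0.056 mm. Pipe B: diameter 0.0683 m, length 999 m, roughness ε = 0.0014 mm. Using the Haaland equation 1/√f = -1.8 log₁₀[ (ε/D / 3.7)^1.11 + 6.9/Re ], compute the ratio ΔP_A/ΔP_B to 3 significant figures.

Pipe A: V = Q/A = 0.03333/0.003675 = 9.071 m/s; Re = 3.865e+05; ε/D = 0.000819; Haaland → f = 0.01952; ΔP_A = f(L/D)(ρV²/2) = 7.161e+05 Pa.
Pipe B: V = Q/A = 0.03333/0.003664 = 9.098 m/s; Re = 3.871e+05; ε/D = 2.05e-05; Haaland → f = 0.01388; ΔP_B = f(L/D)(ρV²/2) = 9.582e+06 Pa.
ΔP_A/ΔP_B = 7.161e+05/9.582e+06 = 0.0747.

ΔP_A/ΔP_B ≈ 0.0747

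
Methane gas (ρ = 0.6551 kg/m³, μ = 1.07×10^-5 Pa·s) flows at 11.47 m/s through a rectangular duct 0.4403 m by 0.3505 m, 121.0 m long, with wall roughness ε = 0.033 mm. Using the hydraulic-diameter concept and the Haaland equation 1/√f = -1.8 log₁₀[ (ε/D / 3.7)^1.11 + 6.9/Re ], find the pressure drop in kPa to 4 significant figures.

Hydraulic diameter D_h = 4A/P = 4·(0.4403·0.3505)/(2·(0.4403+0.3505)) = 0.6173/1.582 = 0.3903 m.
Re = ρVD_h/μ = 0.6551·11.47·0.3903/1.07e-05 = 2.741e+05.
ε/D_h = 3.3e-05/0.3903 = 8.46e-05; Haaland gives 1/√f = -1.8 log₁₀[7.05e-06+2.52e-05] = 8.085, so f = 0.0153.
ΔP = f(L/D_h)(ρV²/2) = 0.0153·121/0.3903·43.09 = 204.4 Pa.
ΔP = 0.2044 kPa.

ΔP ≈ 0.2044 kPa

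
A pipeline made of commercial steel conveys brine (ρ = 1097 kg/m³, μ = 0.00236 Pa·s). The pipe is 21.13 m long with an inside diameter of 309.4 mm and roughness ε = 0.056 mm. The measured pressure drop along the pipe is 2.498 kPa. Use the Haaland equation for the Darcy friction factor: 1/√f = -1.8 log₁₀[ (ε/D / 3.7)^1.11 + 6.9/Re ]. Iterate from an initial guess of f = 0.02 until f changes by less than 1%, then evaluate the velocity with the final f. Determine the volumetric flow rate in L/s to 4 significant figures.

Q ≈ 153.7 L/s

Rearranging Darcy-Weisbach: V = √(2·ΔP·D/(f·L·ρ)). With ε/D = 5.6e-05/0.3094 = 0.000181, iterate starting from f = 0.02:
  f = 0.02 → V = √(2·2498·0.3094/(0.02·21.13·1097)) = 1.826 m/s; Re = ρVD/μ = 2.626e+05; f → 0.01616
  f = 0.01616 → V = 2.031 m/s; Re = 2.921e+05; f → 0.01596
  f = 0.01596 → V = 2.044 m/s; Re = 2.94e+05; f → 0.01595
Converged (Δf/f < 1%). With the final f = 0.01595: V = √(2·2498·0.3094/(0.01595·21.13·1097)) = 2.045 m/s.
Q = V·A = 2.045·(π/4·0.3094²) = 0.1537 m³/s = 153.7 L/s.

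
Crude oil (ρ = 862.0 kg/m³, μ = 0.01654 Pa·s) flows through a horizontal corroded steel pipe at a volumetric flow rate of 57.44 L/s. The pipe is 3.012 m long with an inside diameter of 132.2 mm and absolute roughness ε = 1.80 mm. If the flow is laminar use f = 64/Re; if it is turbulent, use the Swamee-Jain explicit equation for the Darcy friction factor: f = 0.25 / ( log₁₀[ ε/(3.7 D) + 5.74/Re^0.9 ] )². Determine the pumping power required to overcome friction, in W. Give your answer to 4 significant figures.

P ≈ 438.5 W

Q = 57.44 L/s = 57.44/1000 = 0.05744 m³/s.
Cross-sectional area A = πD²/4 = π(0.1322)²/4 = 0.01373 m²; mean velocity V = Q/A = 0.05744/0.01373 = 4.185 m/s.
Reynolds number Re = ρVD/μ = 862 · 4.185 · 0.1322 / 0.0165 = 2.883e+04.
Re > 4000 → turbulent. Relative roughness ε/D = 0.0018/0.1322 = 0.0136. Swamee-Jain: f = 0.25/(log₁₀[0.0136/3.7 + 5.74/2.883e+04^0.9])² = 0.25/(log₁₀[0.00368 + 0.000556])² = 0.25/(-2.373)² = 0.04439.
Darcy-Weisbach: ΔP = f(L/D)(ρV²/2) = 0.04439·(3.012/0.1322)·(862·4.185²/2) = 0.04439·22.78·7547 = 7634 Pa.
Pumping power P = QΔP = 0.05744·7634 = 438.49 W = 438.5 W.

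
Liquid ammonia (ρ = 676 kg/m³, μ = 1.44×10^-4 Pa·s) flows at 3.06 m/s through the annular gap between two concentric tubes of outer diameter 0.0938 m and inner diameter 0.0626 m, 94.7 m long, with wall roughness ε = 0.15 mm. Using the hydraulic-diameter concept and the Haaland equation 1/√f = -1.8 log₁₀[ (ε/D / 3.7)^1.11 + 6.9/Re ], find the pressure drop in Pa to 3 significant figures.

ΔP ≈ 291000 Pa

Hydraulic diameter D_h = 4A/P = D_o - D_i = 0.0938 - 0.0626 = 0.0312 m.
Re = ρVD_h/μ = 676·3.06·0.0312/0.000144 = 4.482e+05.
ε/D_h = 0.00015/0.0312 = 0.00481; Haaland gives 1/√f = -1.8 log₁₀[0.000626+1.54e-05] = 5.748, so f = 0.03027.
ΔP = f(L/D_h)(ρV²/2) = 0.03027·94.7/0.0312·3165 = 2.908e+05 Pa.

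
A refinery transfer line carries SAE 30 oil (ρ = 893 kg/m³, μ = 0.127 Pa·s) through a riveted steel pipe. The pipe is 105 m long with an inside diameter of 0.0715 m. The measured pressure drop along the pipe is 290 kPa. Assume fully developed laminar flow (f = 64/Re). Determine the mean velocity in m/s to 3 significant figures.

For laminar flow, f = 64/Re with Re = ρVD/μ, so Darcy-Weisbach reduces to ΔP = 32μLV/D². Solving for V: V = ΔP·D²/(32μL) = 2.9e+05·(0.0715)²/(32·0.127·105) = 3.474 m/s.
Check: Re = ρVD/μ = 893·3.474·0.0715/0.127 = 1747 < 2300, so the laminar assumption holds.

V ≈ 3.47 m/s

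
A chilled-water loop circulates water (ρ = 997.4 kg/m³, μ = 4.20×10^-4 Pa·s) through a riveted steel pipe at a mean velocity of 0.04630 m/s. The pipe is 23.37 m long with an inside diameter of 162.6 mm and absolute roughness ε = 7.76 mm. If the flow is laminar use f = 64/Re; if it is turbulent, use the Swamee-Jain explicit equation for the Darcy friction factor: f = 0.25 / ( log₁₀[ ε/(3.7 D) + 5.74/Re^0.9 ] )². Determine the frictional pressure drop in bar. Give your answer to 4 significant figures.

ΔP ≈ 1.108×10^-4 bar

Reynolds number Re = ρVD/μ = 997.4 · 0.0463 · 0.1626 / 0.00042 = 1.788e+04.
Re > 4000 → turbulent. Relative roughness ε/D = 0.00776/0.1626 = 0.0477. Swamee-Jain: f = 0.25/(log₁₀[0.0477/3.7 + 5.74/1.788e+04^0.9])² = 0.25/(log₁₀[0.0129 + 0.000855])² = 0.25/(-1.862)² = 0.07214.
Darcy-Weisbach: ΔP = f(L/D)(ρV²/2) = 0.07214·(23.37/0.1626)·(997.4·0.0463²/2) = 0.07214·143.7·1.069 = 11.08 Pa.
ΔP = 11.08 Pa = 1.108×10^-4 bar.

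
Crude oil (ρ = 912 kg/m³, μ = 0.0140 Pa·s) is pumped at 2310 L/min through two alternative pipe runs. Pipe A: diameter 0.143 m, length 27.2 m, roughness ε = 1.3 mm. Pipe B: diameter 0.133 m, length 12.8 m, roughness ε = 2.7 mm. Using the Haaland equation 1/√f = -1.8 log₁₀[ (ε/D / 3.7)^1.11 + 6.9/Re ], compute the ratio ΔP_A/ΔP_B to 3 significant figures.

ΔP_A/ΔP_B ≈ 1.15

Pipe A: V = Q/A = 0.0385/0.01606 = 2.397 m/s; Re = 2.233e+04; ε/D = 0.00909; Haaland → f = 0.03931; ΔP_A = f(L/D)(ρV²/2) = 1.959e+04 Pa.
Pipe B: V = Q/A = 0.0385/0.01389 = 2.771 m/s; Re = 2.401e+04; ε/D = 0.0203; Haaland → f = 0.05056; ΔP_B = f(L/D)(ρV²/2) = 1.704e+04 Pa.
ΔP_A/ΔP_B = 1.959e+04/1.704e+04 = 1.15.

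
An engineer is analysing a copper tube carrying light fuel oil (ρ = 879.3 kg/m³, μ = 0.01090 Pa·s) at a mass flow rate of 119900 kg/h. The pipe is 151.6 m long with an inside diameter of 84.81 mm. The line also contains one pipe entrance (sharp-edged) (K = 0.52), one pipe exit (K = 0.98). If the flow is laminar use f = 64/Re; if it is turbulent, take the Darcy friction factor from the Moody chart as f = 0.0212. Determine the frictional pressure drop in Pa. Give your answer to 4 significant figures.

ṁ = 119900 kg/h = 119900/3600 = 33.31 kg/s.
A = πD²/4 = π(0.08481)²/4 = 0.005649 m²; mean velocity V = ṁ/(ρA) = 33.31/(879.3 · 0.005649) = 6.705 m/s.
Reynolds number Re = ρVD/μ = 879.3 · 6.705 · 0.08481 / 0.0109 = 4.587e+04.
Re > 4000 → turbulent; use the Moody-chart value f = 0.0212.
Total minor-loss coefficient ΣK = 1·0.52 + 1·0.98 = 1.5.
ΔP = [f·L/D + ΣK]·(ρV²/2) = [0.0212·151.6/0.08481 + 1.5]·(879.3·6.705²/2) = [37.9 + 1.5]·1.977e+04 = 7.787e+05 Pa.

ΔP ≈ 778700 Pa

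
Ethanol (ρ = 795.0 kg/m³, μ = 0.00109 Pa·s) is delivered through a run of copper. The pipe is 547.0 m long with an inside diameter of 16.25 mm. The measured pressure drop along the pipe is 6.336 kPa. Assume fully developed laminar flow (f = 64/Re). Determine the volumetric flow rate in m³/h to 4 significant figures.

Q ≈ 0.06547 m³/h

For laminar flow, f = 64/Re with Re = ρVD/μ, so Darcy-Weisbach reduces to ΔP = 32μLV/D². Solving for V: V = ΔP·D²/(32μL) = 6336·(0.01625)²/(32·0.00109·547) = 0.08769 m/s.
Check: Re = ρVD/μ = 795·0.08769·0.01625/0.00109 = 1039 < 2300, so the laminar assumption holds.
Q = V·A = 0.08769·(π/4·0.01625²) = 1.819e-05 m³/s = 0.06547 m³/h.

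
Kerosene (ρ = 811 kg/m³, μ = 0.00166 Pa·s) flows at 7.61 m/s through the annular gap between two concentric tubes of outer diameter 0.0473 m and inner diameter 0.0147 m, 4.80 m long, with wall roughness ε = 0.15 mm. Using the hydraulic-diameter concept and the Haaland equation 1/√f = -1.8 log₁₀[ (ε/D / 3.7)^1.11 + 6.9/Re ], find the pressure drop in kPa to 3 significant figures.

Hydraulic diameter D_h = 4A/P = D_o - D_i = 0.0473 - 0.0147 = 0.0326 m.
Re = ρVD_h/μ = 811·7.61·0.0326/0.00166 = 1.212e+05.
ε/D_h = 0.00015/0.0326 = 0.0046; Haaland gives 1/√f = -1.8 log₁₀[0.000596+5.69e-05] = 5.734, so f = 0.03042.
ΔP = f(L/D_h)(ρV²/2) = 0.03042·4.8/0.0326·2.348e+04 = 1.052e+05 Pa.
ΔP = 105 kPa.

ΔP ≈ 105 kPa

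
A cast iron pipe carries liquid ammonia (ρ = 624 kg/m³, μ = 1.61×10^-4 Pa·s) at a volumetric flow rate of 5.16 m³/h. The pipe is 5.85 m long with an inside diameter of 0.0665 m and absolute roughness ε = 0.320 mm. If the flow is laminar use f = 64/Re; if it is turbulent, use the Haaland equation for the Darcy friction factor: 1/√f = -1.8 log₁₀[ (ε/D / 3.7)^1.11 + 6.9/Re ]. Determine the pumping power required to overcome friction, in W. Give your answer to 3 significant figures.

Q = 5.16 m³/h = 5.16/3600 = 0.001433 m³/s.
Cross-sectional area A = πD²/4 = π(0.0665)²/4 = 0.003473 m²; mean velocity V = Q/A = 0.001433/0.003473 = 0.4127 m/s.
Reynolds number Re = ρVD/μ = 624 · 0.4127 · 0.0665 / 0.000161 = 1.064e+05.
Re > 4000 → turbulent. Relative roughness ε/D = 0.00032/0.0665 = 0.00481. Haaland: 1/√f = -1.8 log₁₀[(0.00481/3.7)^1.11 + 6.9/1.064e+05] = -1.8 log₁₀[0.000626 + 6.49e-05] = 5.689, so f = 0.0309.
Darcy-Weisbach: ΔP = f(L/D)(ρV²/2) = 0.0309·(5.85/0.0665)·(624·0.4127²/2) = 0.0309·87.97·53.14 = 144.4 Pa.
Pumping power P = QΔP = 0.001433·144.4 = 0.2070 W = 0.207 W.

P ≈ 0.207 W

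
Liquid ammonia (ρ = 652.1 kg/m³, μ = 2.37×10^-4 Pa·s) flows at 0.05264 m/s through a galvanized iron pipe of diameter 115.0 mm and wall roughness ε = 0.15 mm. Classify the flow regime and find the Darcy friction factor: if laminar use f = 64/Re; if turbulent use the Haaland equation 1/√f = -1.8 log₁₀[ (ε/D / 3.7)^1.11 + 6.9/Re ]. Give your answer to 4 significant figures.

f ≈ 0.02921

Re = ρVD/μ = 652.1·0.05264·0.115/0.000237 = 1.666e+04.
Re > 4000 → turbulent. ε/D = 0.00015/0.115 = 0.0013; Haaland: 1/√f = -1.8 log₁₀[0.000147 + 0.000414] = 5.851, so f = 0.02921.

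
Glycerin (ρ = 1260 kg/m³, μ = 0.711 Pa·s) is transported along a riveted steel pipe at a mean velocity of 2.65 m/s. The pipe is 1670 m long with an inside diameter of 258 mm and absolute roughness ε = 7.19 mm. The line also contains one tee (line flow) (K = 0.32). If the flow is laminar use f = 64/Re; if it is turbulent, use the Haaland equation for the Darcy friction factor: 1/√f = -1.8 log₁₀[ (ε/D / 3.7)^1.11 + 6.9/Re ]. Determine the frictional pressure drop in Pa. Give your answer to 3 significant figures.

ΔP ≈ 1.51×10^6 Pa

Reynolds number Re = ρVD/μ = 1260 · 2.65 · 0.258 / 0.711 = 1212.
Re < 2300 → laminar flow, so f = 64/Re = 64/1212 = 0.05282 (the turbulent correlation is not needed).
Total minor-loss coefficient ΣK = 1·0.32 = 0.32.
ΔP = [f·L/D + ΣK]·(ρV²/2) = [0.05282·1670/0.258 + 0.32]·(1260·2.65²/2) = [341.9 + 0.32]·4424 = 1.514e+06 Pa.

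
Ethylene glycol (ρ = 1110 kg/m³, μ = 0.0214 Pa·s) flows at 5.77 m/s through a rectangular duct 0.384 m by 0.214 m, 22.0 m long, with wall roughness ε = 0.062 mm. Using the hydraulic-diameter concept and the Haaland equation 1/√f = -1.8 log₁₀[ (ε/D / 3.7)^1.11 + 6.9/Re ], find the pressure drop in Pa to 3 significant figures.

ΔP ≈ 28800 Pa

Hydraulic diameter D_h = 4A/P = 4·(0.384·0.214)/(2·(0.384+0.214)) = 0.3287/1.196 = 0.2748 m.
Re = ρVD_h/μ = 1110·5.77·0.2748/0.0214 = 8.225e+04.
ε/D_h = 6.2e-05/0.2748 = 0.000226; Haaland gives 1/√f = -1.8 log₁₀[2.1e-05+8.39e-05] = 7.163, so f = 0.01949.
ΔP = f(L/D_h)(ρV²/2) = 0.01949·22/0.2748·1.848e+04 = 2.883e+04 Pa.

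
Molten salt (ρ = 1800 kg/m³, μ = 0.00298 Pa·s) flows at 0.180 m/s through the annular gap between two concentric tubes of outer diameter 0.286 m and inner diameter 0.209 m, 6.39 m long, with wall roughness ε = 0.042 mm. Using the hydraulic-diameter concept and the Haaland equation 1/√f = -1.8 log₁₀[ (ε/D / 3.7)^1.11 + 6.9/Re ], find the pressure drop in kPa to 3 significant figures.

Hydraulic diameter D_h = 4A/P = D_o - D_i = 0.286 - 0.209 = 0.077 m.
Re = ρVD_h/μ = 1800·0.18·0.077/0.00298 = 8372.
ε/D_h = 4.2e-05/0.077 = 0.000545; Haaland gives 1/√f = -1.8 log₁₀[5.59e-05+0.000824] = 5.5, so f = 0.03306.
ΔP = f(L/D_h)(ρV²/2) = 0.03306·6.39/0.077·29.16 = 80 Pa.
ΔP = 0.0800 kPa.

ΔP ≈ 0.0800 kPa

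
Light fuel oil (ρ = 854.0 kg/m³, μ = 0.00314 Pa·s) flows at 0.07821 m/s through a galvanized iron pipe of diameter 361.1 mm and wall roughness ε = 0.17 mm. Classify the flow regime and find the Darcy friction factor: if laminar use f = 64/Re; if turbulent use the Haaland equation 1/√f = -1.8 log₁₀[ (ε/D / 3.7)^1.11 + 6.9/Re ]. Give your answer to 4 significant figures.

Re = ρVD/μ = 854·0.07821·0.3611/0.00314 = 7681.
Re > 4000 → turbulent. ε/D = 0.00017/0.3611 = 0.000471; Haaland: 1/√f = -1.8 log₁₀[4.74e-05 + 0.000898] = 5.444, so f = 0.03375.

f ≈ 0.03375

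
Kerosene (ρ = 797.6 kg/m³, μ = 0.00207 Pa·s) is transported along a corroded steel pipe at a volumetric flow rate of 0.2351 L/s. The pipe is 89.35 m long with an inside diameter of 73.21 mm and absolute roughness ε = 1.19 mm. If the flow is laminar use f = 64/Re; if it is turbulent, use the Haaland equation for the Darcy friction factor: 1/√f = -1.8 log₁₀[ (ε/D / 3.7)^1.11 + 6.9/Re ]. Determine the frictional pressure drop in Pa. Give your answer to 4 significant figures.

Q = 0.2351 L/s = 0.2351/1000 = 0.0002351 m³/s.
Cross-sectional area A = πD²/4 = π(0.07321)²/4 = 0.00421 m²; mean velocity V = Q/A = 0.0002351/0.00421 = 0.05585 m/s.
Reynolds number Re = ρVD/μ = 797.6 · 0.05585 · 0.07321 / 0.00207 = 1575.
Re < 2300 → laminar flow, so f = 64/Re = 64/1575 = 0.04062 (the turbulent correlation is not needed).
Darcy-Weisbach: ΔP = f(L/D)(ρV²/2) = 0.04062·(89.35/0.07321)·(797.6·0.05585²/2) = 0.04062·1220·1.244 = 61.67 Pa.

ΔP ≈ 61.67 Pa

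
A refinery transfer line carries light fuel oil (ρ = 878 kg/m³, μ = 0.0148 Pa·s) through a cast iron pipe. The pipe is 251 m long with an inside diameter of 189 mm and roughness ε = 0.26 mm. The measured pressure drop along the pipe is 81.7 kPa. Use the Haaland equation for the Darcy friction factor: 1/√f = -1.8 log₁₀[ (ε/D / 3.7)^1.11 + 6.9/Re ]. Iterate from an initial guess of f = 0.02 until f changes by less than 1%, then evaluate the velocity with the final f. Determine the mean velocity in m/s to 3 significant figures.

Rearranging Darcy-Weisbach: V = √(2·ΔP·D/(f·L·ρ)). With ε/D = 0.00026/0.189 = 0.00138, iterate starting from f = 0.02:
  f = 0.02 → V = √(2·8.17e+04·0.189/(0.02·251·878)) = 2.647 m/s; Re = ρVD/μ = 2.968e+04; f → 0.02653
  f = 0.02653 → V = 2.298 m/s; Re = 2.577e+04; f → 0.02713
  f = 0.02713 → V = 2.273 m/s; Re = 2.548e+04; f → 0.02718
Converged (Δf/f < 1%). With the final f = 0.02718: V = √(2·8.17e+04·0.189/(0.02718·251·878)) = 2.271 m/s.

V ≈ 2.27 m/s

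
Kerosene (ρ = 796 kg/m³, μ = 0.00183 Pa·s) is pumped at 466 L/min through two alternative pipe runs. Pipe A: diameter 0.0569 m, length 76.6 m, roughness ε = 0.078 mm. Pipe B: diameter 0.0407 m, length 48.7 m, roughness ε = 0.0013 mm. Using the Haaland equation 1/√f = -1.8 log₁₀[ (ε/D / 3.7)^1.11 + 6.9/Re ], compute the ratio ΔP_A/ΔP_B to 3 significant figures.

ΔP_A/ΔP_B ≈ 0.393

Pipe A: V = Q/A = 0.007767/0.002543 = 3.054 m/s; Re = 7.56e+04; ε/D = 0.00137; Haaland → f = 0.02371; ΔP_A = f(L/D)(ρV²/2) = 1.185e+05 Pa.
Pipe B: V = Q/A = 0.007767/0.001301 = 5.97 m/s; Re = 1.057e+05; ε/D = 3.19e-05; Haaland → f = 0.01775; ΔP_B = f(L/D)(ρV²/2) = 3.013e+05 Pa.
ΔP_A/ΔP_B = 1.185e+05/3.013e+05 = 0.393.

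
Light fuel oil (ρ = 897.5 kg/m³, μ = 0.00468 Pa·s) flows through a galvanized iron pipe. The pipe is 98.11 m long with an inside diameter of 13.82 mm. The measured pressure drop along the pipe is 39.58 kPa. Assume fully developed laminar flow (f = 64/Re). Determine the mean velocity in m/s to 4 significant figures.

V ≈ 0.5145 m/s

For laminar flow, f = 64/Re with Re = ρVD/μ, so Darcy-Weisbach reduces to ΔP = 32μLV/D². Solving for V: V = ΔP·D²/(32μL) = 3.958e+04·(0.01382)²/(32·0.00468·98.11) = 0.5145 m/s.
Check: Re = ρVD/μ = 897.5·0.5145·0.01382/0.00468 = 1364 < 2300, so the laminar assumption holds.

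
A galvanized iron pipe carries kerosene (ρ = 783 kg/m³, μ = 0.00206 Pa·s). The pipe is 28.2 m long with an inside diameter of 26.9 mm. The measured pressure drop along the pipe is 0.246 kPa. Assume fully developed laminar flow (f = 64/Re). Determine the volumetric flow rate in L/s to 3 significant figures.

For laminar flow, f = 64/Re with Re = ρVD/μ, so Darcy-Weisbach reduces to ΔP = 32μLV/D². Solving for V: V = ΔP·D²/(32μL) = 246·(0.0269)²/(32·0.00206·28.2) = 0.09576 m/s.
Check: Re = ρVD/μ = 783·0.09576·0.0269/0.00206 = 979.1 < 2300, so the laminar assumption holds.
Q = V·A = 0.09576·(π/4·0.0269²) = 5.442e-05 m³/s = 0.0544 L/s.

Q ≈ 0.0544 L/s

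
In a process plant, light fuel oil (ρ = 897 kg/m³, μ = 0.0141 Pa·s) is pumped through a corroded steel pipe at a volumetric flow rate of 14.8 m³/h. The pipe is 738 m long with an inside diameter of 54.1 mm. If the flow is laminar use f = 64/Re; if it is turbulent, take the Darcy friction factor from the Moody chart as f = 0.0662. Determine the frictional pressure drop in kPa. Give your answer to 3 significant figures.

ΔP ≈ 1300 kPa

Q = 14.8 m³/h = 14.8/3600 = 0.004111 m³/s.
Cross-sectional area A = πD²/4 = π(0.0541)²/4 = 0.002299 m²; mean velocity V = Q/A = 0.004111/0.002299 = 1.788 m/s.
Reynolds number Re = ρVD/μ = 897 · 1.788 · 0.0541 / 0.0141 = 6155.
Re > 4000 → turbulent; use the Moody-chart value f = 0.0662.
Darcy-Weisbach: ΔP = f(L/D)(ρV²/2) = 0.0662·(738/0.0541)·(897·1.788²/2) = 0.0662·1.364e+04·1435 = 1.295e+06 Pa.
ΔP = 1.295e+06 Pa = 1300 kPa.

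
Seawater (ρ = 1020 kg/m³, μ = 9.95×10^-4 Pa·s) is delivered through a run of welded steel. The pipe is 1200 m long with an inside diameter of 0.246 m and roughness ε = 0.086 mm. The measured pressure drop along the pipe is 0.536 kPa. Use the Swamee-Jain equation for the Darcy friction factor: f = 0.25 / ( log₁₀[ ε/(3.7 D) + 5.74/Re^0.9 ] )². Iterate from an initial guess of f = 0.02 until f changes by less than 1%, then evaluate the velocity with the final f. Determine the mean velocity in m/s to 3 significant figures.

V ≈ 0.0913 m/s

Rearranging Darcy-Weisbach: V = √(2·ΔP·D/(f·L·ρ)). With ε/D = 8.6e-05/0.246 = 0.00035, iterate starting from f = 0.02:
  f = 0.02 → V = √(2·536·0.246/(0.02·1200·1020)) = 0.1038 m/s; Re = ρVD/μ = 2.617e+04; f → 0.02513
  f = 0.02513 → V = 0.0926 m/s; Re = 2.335e+04; f → 0.02576
  f = 0.02576 → V = 0.09146 m/s; Re = 2.306e+04; f → 0.02583
Converged (Δf/f < 1%). With the final f = 0.02583: V = √(2·536·0.246/(0.02583·1200·1020)) = 0.09133 m/s.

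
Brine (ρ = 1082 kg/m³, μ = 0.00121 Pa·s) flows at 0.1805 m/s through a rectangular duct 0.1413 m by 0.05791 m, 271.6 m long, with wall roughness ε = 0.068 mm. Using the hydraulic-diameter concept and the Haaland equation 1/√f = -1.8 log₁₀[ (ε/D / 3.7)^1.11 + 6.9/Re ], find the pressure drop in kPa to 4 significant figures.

Hydraulic diameter D_h = 4A/P = 4·(0.1413·0.05791)/(2·(0.1413+0.05791)) = 0.03273/0.3984 = 0.08215 m.
Re = ρVD_h/μ = 1082·0.1805·0.08215/0.00121 = 1.326e+04.
ε/D_h = 6.8e-05/0.08215 = 0.000828; Haaland gives 1/√f = -1.8 log₁₀[8.87e-05+0.00052] = 5.788, so f = 0.02985.
ΔP = f(L/D_h)(ρV²/2) = 0.02985·271.6/0.08215·17.63 = 1740 Pa.
ΔP = 1.740 kPa.

ΔP ≈ 1.740 kPa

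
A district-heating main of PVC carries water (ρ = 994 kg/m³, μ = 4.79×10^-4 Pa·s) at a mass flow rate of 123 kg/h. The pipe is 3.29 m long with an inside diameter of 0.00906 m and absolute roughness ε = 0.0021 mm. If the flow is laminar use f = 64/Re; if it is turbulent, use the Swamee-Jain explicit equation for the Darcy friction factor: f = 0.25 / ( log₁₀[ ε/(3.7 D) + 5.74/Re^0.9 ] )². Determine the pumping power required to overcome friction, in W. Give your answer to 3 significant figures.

P ≈ 0.0553 W

ṁ = 123 kg/h = 123/3600 = 0.03417 kg/s.
A = πD²/4 = π(0.00906)²/4 = 6.447e-05 m²; mean velocity V = ṁ/(ρA) = 0.03417/(994 · 6.447e-05) = 0.5332 m/s.
Reynolds number Re = ρVD/μ = 994 · 0.5332 · 0.00906 / 0.000479 = 1.002e+04.
Re > 4000 → turbulent. Relative roughness ε/D = 2.1e-06/0.00906 = 0.000232. Swamee-Jain: f = 0.25/(log₁₀[0.000232/3.7 + 5.74/1.002e+04^0.9])² = 0.25/(log₁₀[6.26e-05 + 0.00144])² = 0.25/(-2.824)² = 0.03136.
Darcy-Weisbach: ΔP = f(L/D)(ρV²/2) = 0.03136·(3.29/0.00906)·(994·0.5332²/2) = 0.03136·363.1·141.3 = 1609 Pa.
Q = ṁ/ρ = 0.03417/994 = 3.437e-05 m³/s.
Pumping power P = QΔP = 3.437e-05·1609 = 0.05530 W = 0.0553 W.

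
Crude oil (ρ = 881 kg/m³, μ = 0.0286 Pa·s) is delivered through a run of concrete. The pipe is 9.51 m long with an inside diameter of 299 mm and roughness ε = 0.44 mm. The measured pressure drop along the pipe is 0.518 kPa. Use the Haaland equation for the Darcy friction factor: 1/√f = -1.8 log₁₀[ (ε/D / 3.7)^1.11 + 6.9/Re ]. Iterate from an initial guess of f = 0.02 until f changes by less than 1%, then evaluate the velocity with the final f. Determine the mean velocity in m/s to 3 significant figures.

Rearranging Darcy-Weisbach: V = √(2·ΔP·D/(f·L·ρ)). With ε/D = 0.00044/0.299 = 0.00147, iterate starting from f = 0.02:
  f = 0.02 → V = √(2·518·0.299/(0.02·9.51·881)) = 1.36 m/s; Re = ρVD/μ = 1.252e+04; f → 0.03124
  f = 0.03124 → V = 1.088 m/s; Re = 1.002e+04; f → 0.03281
  f = 0.03281 → V = 1.062 m/s; Re = 9778; f → 0.03299
Converged (Δf/f < 1%). With the final f = 0.03299: V = √(2·518·0.299/(0.03299·9.51·881)) = 1.059 m/s.

V ≈ 1.06 m/s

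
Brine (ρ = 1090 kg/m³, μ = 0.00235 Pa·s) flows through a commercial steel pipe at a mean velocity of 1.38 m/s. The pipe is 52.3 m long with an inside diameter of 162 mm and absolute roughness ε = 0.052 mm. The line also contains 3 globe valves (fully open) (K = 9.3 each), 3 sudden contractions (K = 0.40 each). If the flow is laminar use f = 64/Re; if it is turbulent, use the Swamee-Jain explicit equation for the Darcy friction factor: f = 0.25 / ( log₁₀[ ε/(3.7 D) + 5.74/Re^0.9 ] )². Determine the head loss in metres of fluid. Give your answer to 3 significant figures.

h_f ≈ 3.44 m

Reynolds number Re = ρVD/μ = 1090 · 1.38 · 0.162 / 0.00235 = 1.037e+05.
Re > 4000 → turbulent. Relative roughness ε/D = 5.2e-05/0.162 = 0.000321. Swamee-Jain: f = 0.25/(log₁₀[0.000321/3.7 + 5.74/1.037e+05^0.9])² = 0.25/(log₁₀[8.68e-05 + 0.000176])² = 0.25/(-3.581)² = 0.0195.
Total minor-loss coefficient ΣK = 3·9.3 + 3·0.4 = 29.1.
ΔP = [f·L/D + ΣK]·(ρV²/2) = [0.0195·52.3/0.162 + 29.1]·(1090·1.38²/2) = [6.294 + 29.1]·1038 = 3.674e+04 Pa.
Head loss h_f = ΔP/(ρg) = 3.674e+04/(1090·9.81) = 3.44 m.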